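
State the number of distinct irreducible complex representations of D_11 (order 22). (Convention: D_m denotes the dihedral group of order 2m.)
7

Details: The number of irreducible complex representations of a finite group equals its number of conjugacy classes. D_11 has 7 conjugacy classes ((n+3)/2 for n odd), so D_11 (order 22) has exactly 7 irreducible complex representations.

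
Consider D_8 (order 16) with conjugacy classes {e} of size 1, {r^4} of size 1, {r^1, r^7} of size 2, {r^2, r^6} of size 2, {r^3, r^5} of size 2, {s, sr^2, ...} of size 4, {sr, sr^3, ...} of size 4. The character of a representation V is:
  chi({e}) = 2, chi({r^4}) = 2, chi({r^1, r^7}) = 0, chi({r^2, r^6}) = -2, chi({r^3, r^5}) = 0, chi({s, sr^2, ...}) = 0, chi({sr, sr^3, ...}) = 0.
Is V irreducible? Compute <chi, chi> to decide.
Irreducible: <chi, chi> = 1.

Derivation: <chi, chi> = (1/|G|) sum_C |C| * |chi(C)|^2 = (1/16)[1*|2|^2 + 1*|2|^2 + 2*|0|^2 + 2*|-2|^2 + 2*|0|^2 + 4*|0|^2 + 4*|0|^2]
  = (1/16)[(4) + (4) + (0) + (8) + (0) + (0) + (0)] = 16/16 = 1.
A character is irreducible iff <chi, chi> = 1, so this representation is irreducible.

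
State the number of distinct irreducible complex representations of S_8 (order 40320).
22

Solution. The number of irreducible complex representations of a finite group equals its number of conjugacy classes. Conjugacy classes in S_8 correspond to cycle types, i.e. partitions of 8; there are p(8) = 22 of them, so S_8 (order 40320) has exactly 22 irreducible complex representations.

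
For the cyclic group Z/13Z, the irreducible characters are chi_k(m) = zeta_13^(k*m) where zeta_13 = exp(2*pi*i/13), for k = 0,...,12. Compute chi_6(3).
chi_6(3) = zeta_13^18 = exp(10*I*pi/13)

Why: chi_6(3) = zeta_13^(6*3) = zeta_13^18. Since zeta_13^13 = 1, this equals zeta_13^5 = exp(2*pi*i*5/13) = exp(10*I*pi/13).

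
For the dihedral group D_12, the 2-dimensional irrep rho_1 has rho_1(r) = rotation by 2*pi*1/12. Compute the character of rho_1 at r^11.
chi_{rho_1}(r^11) = 2*cos(2*pi*1*11/12) = sqrt(3)

Justification: rho_1(r^11) is rotation by angle 2*pi*1*11/12, whose trace is 2*cos(2*pi*1*11/12) = sqrt(3).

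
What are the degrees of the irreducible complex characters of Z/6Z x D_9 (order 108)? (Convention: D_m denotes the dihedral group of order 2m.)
Dimensions: 1, 1, 1, 1, 1, 1, 1, 1, 1, 1, 1, 1, 2, 2, 2, 2, 2, 2, 2, 2, 2, 2, 2, 2, 2, 2, 2, 2, 2, 2, 2, 2, 2, 2, 2, 2

Proof sketch: There are 36 irreducibles (= number of conjugacy classes). Their dimensions d_i satisfy sum d_i^2 = |G| = 108: 1 + 1 + 1 + 1 + 1 + 1 + 1 + 1 + 1 + 1 + 1 + 1 + 4 + 4 + 4 + 4 + 4 + 4 + 4 + 4 + 4 + 4 + 4 + 4 + 4 + 4 + 4 + 4 + 4 + 4 + 4 + 4 + 4 + 4 + 4 + 4 = 108. (For the product with Z/6Z: each of the 6 1-dim characters of Z/6Z tensors with each irrep of D_9, giving 6 copies of each D_9-dimension.)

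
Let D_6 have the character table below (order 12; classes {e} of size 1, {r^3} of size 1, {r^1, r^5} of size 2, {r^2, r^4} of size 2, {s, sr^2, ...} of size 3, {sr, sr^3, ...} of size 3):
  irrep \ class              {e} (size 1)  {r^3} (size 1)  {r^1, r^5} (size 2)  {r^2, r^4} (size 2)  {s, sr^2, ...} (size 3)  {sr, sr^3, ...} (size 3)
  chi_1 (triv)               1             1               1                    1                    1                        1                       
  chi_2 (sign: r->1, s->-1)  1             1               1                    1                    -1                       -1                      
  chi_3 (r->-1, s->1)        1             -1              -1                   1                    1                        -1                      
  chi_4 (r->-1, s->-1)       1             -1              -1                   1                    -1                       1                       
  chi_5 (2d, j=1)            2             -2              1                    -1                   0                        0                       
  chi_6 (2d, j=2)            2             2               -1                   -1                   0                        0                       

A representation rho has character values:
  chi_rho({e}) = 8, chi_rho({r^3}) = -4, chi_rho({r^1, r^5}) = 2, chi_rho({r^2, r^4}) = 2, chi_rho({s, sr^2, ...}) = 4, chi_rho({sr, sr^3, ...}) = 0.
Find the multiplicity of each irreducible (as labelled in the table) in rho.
Multiplicities: chi_1: 2, chi_2: 0, chi_3: 2, chi_4: 0, chi_5: 2, chi_6: 0.

Reasoning: Use <chi_rho, chi> = (1/|G|) sum_C |C| * chi_rho(C) * conj(chi(C)) with |G| = 12 for each irreducible chi in the table:
  <chi_rho, chi_1> = (1/12)[1*(8)*conj(1) + 1*(-4)*conj(1) + 2*(2)*conj(1) + 2*(2)*conj(1) + 3*(4)*conj(1) + 3*(0)*conj(1)]
      = (1/12)[(8) + (-4) + (4) + (4) + (12) + (0)] = 24/12 = 2
  <chi_rho, chi_2> = (1/12)[1*(8)*conj(1) + 1*(-4)*conj(1) + 2*(2)*conj(1) + 2*(2)*conj(1) + 3*(4)*conj(-1) + 3*(0)*conj(-1)]
      = (1/12)[(8) + (-4) + (4) + (4) + (-12) + (0)] = 0/12 = 0
  <chi_rho, chi_3> = (1/12)[1*(8)*conj(1) + 1*(-4)*conj(-1) + 2*(2)*conj(-1) + 2*(2)*conj(1) + 3*(4)*conj(1) + 3*(0)*conj(-1)]
      = (1/12)[(8) + (4) + (-4) + (4) + (12) + (0)] = 24/12 = 2
  <chi_rho, chi_4> = (1/12)[1*(8)*conj(1) + 1*(-4)*conj(-1) + 2*(2)*conj(-1) + 2*(2)*conj(1) + 3*(4)*conj(-1) + 3*(0)*conj(1)]
      = (1/12)[(8) + (4) + (-4) + (4) + (-12) + (0)] = 0/12 = 0
  <chi_rho, chi_5> = (1/12)[1*(8)*conj(2) + 1*(-4)*conj(-2) + 2*(2)*conj(1) + 2*(2)*conj(-1) + 3*(4)*conj(0) + 3*(0)*conj(0)]
      = (1/12)[(16) + (8) + (4) + (-4) + (0) + (0)] = 24/12 = 2
  <chi_rho, chi_6> = (1/12)[1*(8)*conj(2) + 1*(-4)*conj(2) + 2*(2)*conj(-1) + 2*(2)*conj(-1) + 3*(4)*conj(0) + 3*(0)*conj(0)]
      = (1/12)[(16) + (-8) + (-4) + (-4) + (0) + (0)] = 0/12 = 0
Dimension check: dim(rho) = sum (mult * dim) = 2*1 + 0*1 + 2*1 + 0*1 + 2*2 + 0*2 = 8 = chi_rho(e) = 8.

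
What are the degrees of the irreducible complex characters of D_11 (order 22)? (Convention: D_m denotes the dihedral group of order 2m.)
Dimensions: 1, 1, 2, 2, 2, 2, 2

Working: There are 7 irreducibles (= number of conjugacy classes). Their dimensions d_i satisfy sum d_i^2 = |G| = 22: 1 + 1 + 4 + 4 + 4 + 4 + 4 = 22.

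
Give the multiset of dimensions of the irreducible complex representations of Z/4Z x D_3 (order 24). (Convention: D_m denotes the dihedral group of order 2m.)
Dimensions: 1, 1, 1, 1, 1, 1, 1, 1, 2, 2, 2, 2

Why: There are 12 irreducibles (= number of conjugacy classes). Their dimensions d_i satisfy sum d_i^2 = |G| = 24: 1 + 1 + 1 + 1 + 1 + 1 + 1 + 1 + 4 + 4 + 4 + 4 = 24. (For the product with Z/4Z: each of the 4 1-dim characters of Z/4Z tensors with each irrep of D_3, giving 4 copies of each D_3-dimension.)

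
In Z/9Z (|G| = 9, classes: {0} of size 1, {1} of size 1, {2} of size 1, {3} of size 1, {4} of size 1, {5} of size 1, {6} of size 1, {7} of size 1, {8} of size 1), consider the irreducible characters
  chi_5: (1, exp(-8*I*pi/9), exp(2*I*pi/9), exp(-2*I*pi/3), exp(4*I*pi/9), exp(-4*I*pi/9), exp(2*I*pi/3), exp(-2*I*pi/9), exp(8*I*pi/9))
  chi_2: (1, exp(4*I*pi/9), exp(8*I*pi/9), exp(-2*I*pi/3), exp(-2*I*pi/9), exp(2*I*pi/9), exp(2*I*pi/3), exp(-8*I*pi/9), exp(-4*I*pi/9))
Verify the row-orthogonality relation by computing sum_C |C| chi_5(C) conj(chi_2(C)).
Sum = 0; so <chi_5, chi_2> = 0 (distinct irreducibles are orthogonal).

Proof sketch: Compute term by term over conjugacy classes (|C| * chi_5(C) * conj(chi_2(C))):
  1*(1)*conj(1) + 1*(exp(-8*I*pi/9))*conj(exp(4*I*pi/9)) + 1*(exp(2*I*pi/9))*conj(exp(8*I*pi/9)) + 1*(exp(-2*I*pi/3))*conj(exp(-2*I*pi/3)) + 1*(exp(4*I*pi/9))*conj(exp(-2*I*pi/9)) + 1*(exp(-4*I*pi/9))*conj(exp(2*I*pi/9)) + 1*(exp(2*I*pi/3))*conj(exp(2*I*pi/3)) + 1*(exp(-2*I*pi/9))*conj(exp(-8*I*pi/9)) + 1*(exp(8*I*pi/9))*conj(exp(-4*I*pi/9))
  = (1) + (exp(2*I*pi/3)) + (exp(-2*I*pi/3)) + (1) + (exp(2*I*pi/3)) + (exp(-2*I*pi/3)) + (1) + (exp(2*I*pi/3)) + (exp(-2*I*pi/3))
  = 0.
(Exp terms are combined using exp(i*s)*conj(exp(i*t)) = exp(i*(s-t)), and sums of them are collapsed using the identity that for every m > 1 the m distinct m-th roots of unity sum to 0, e.g. 1 + exp(2*I*pi/3) + exp(-2*I*pi/3) = 0.)
Dividing by |G| = 9 gives 0/9 = 0, matching the row-orthogonality relation <chi_5, chi_2> = [chi_5 = chi_2].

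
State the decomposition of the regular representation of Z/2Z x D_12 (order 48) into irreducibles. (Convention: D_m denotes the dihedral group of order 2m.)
Each irreducible V_i of dimension d_i appears with multiplicity d_i, i.e. rho_reg = (direct sum over all irreducibles V_i) d_i V_i. The irreducible dimensions for Z/2Z x D_12 are 1, 1, 1, 1, 1, 1, 1, 1, 2, 2, 2, 2, 2, 2, 2, 2, 2, 2: 8 irreducibles of dimension 1, each with multiplicity 1; 10 irreducibles of dimension 2, each with multiplicity 2. Total dimension 8*1*1 + 10*2*2 = 48 = |G|.

General theorem: in the regular representation of a finite group G, each irreducible appears with multiplicity equal to its dimension. Check: dim(rho_reg) = sum d_i^2 = 1 + 1 + 1 + 1 + 1 + 1 + 1 + 1 + 4 + 4 + 4 + 4 + 4 + 4 + 4 + 4 + 4 + 4 = 48 = |G|.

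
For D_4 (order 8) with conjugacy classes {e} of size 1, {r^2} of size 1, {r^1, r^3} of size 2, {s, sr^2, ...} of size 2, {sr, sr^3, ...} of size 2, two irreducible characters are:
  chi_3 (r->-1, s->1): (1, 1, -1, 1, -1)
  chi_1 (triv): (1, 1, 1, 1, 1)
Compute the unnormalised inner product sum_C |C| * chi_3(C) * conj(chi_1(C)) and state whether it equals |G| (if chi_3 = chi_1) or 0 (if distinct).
Sum = 0; so <chi_3, chi_1> = 0 (distinct irreducibles are orthogonal).

Compute term by term over conjugacy classes (|C| * chi_3(C) * conj(chi_1(C))):
  1*(1)*conj(1) + 1*(1)*conj(1) + 2*(-1)*conj(1) + 2*(1)*conj(1) + 2*(-1)*conj(1)
  = (1) + (1) + (-2) + (2) + (-2)
  = 0.
Dividing by |G| = 8 gives 0/8 = 0, matching the row-orthogonality relation <chi_3, chi_1> = [chi_3 = chi_1].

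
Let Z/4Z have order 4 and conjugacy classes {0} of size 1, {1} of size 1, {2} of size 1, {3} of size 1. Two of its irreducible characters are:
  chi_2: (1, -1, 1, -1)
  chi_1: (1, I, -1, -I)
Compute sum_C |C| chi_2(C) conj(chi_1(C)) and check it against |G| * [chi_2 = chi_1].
Sum = 0; so <chi_2, chi_1> = 0 (distinct irreducibles are orthogonal).

Reasoning: Compute term by term over conjugacy classes (|C| * chi_2(C) * conj(chi_1(C))):
  1*(1)*conj(1) + 1*(-1)*conj(I) + 1*(1)*conj(-1) + 1*(-1)*conj(-I)
  = (1) + (I) + (-1) + (-I)
  = 0.
(Exp terms are combined using exp(i*s)*conj(exp(i*t)) = exp(i*(s-t)), and sums of them are collapsed using the identity that for every m > 1 the m distinct m-th roots of unity sum to 0, e.g. 1 + exp(2*I*pi/3) + exp(-2*I*pi/3) = 0.)
Dividing by |G| = 4 gives 0/4 = 0, matching the row-orthogonality relation <chi_2, chi_1> = [chi_2 = chi_1].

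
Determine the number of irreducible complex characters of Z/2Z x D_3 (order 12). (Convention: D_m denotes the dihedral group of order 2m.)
6

The number of irreducible complex representations of a finite group equals its number of conjugacy classes. For a direct product, #classes(G x H) = #classes(G) * #classes(H). Z/2Z has 2 classes (abelian), D_3 has 3 classes, so 2 * 3 = 6, so Z/2Z x D_3 (order 12) has exactly 6 irreducible complex representations.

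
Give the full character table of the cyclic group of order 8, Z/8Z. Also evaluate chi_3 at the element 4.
Character table of Z/8Z (irreps indexed chi_0,...,chi_7 with chi_k(m) = zeta_8^(k*m), zeta_8 = exp(2*pi*i/8)):
  irrep \ class  {0} (size 1)  {1} (size 1)    {2} (size 1)  {3} (size 1)    {4} (size 1)  {5} (size 1)    {6} (size 1)  {7} (size 1)  
  chi_0          1             1               1             1               1             1               1             1             
  chi_1          1             exp(I*pi/4)     I             exp(3*I*pi/4)   -1            exp(-3*I*pi/4)  -I            exp(-I*pi/4)  
  chi_2          1             I               -1            -I              1             I               -1            -I            
  chi_3          1             exp(3*I*pi/4)   -I            exp(I*pi/4)     -1            exp(-I*pi/4)    I             exp(-3*I*pi/4)
  chi_4          1             -1              1             -1              1             -1              1             -1            
  chi_5          1             exp(-3*I*pi/4)  I             exp(-I*pi/4)    -1            exp(I*pi/4)     -I            exp(3*I*pi/4) 
  chi_6          1             -I              -1            I               1             -I              -1            I             
  chi_7          1             exp(-I*pi/4)    -I            exp(-3*I*pi/4)  -1            exp(3*I*pi/4)   I             exp(I*pi/4)   

Spot check: chi_3(4) = zeta_8^(3*4) = zeta_8^12 = -1.

Why: Z/8Z is abelian, so all 8 irreducible complex representations are 1-dimensional. They are given by chi_k(m) = zeta_8^(k*m) for k = 0,...,7. Row orthogonality: sum_m chi_k(m) conj(chi_l(m)) = 8 * [k = l].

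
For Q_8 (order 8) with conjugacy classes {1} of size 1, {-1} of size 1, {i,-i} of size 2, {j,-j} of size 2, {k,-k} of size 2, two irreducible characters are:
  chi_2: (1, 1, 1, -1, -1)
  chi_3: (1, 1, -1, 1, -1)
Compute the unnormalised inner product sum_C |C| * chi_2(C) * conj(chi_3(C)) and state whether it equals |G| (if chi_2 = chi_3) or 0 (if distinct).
Sum = 0; so <chi_2, chi_3> = 0 (distinct irreducibles are orthogonal).

Proof sketch: Compute term by term over conjugacy classes (|C| * chi_2(C) * conj(chi_3(C))):
  1*(1)*conj(1) + 1*(1)*conj(1) + 2*(1)*conj(-1) + 2*(-1)*conj(1) + 2*(-1)*conj(-1)
  = (1) + (1) + (-2) + (-2) + (2)
  = 0.
Dividing by |G| = 8 gives 0/8 = 0, matching the row-orthogonality relation <chi_2, chi_3> = [chi_2 = chi_3].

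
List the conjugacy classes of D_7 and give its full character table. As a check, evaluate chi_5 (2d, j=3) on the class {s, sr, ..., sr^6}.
Conjugacy classes: {e} of size 1, {r^1, r^6} of size 2, {r^2, r^5} of size 2, {r^3, r^4} of size 2, {s, sr, ..., sr^6} of size 7.
Character table:
  irrep \ class              {e} (size 1)  {r^1, r^6} (size 2)  {r^2, r^5} (size 2)  {r^3, r^4} (size 2)  {s, sr, ..., sr^6} (size 7)
  chi_1 (triv)               1             1                    1                    1                    1                          
  chi_2 (sign: r->1, s->-1)  1             1                    1                    1                    -1                         
  chi_3 (2d, j=1)            2             2*cos(2*pi/7)        -2*cos(3*pi/7)       -2*cos(pi/7)         0                          
  chi_4 (2d, j=2)            2             -2*cos(3*pi/7)       -2*cos(pi/7)         2*cos(2*pi/7)        0                          
  chi_5 (2d, j=3)            2             -2*cos(pi/7)         2*cos(2*pi/7)        -2*cos(3*pi/7)       0                          

Spot check: chi_5 (2d, j=3) on {s, sr, ..., sr^6} = 0.

Why: D_7 has order 2*7 = 14 with 5 conjugacy classes, hence 5 irreducibles. Sum of squared dims 1 + 1 + 4 + 4 + 4 = 14 = |G|. Linear characters come from the abelianisation; the 2-dimensional irreps have character r^k -> 2*cos(2*pi*j*k/7), reflections -> 0.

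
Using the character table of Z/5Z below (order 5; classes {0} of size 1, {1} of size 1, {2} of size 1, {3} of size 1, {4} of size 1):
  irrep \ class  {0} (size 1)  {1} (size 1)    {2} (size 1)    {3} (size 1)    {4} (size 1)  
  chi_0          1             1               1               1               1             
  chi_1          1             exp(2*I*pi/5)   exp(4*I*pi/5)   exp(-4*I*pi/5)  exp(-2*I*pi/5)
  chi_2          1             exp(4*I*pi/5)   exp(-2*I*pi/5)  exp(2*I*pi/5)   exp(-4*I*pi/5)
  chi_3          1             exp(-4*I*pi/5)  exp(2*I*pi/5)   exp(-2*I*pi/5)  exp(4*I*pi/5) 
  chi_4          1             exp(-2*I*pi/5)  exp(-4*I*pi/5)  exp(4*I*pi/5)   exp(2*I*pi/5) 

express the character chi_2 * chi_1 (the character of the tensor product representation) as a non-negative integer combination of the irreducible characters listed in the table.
chi_2 tensor chi_1 = chi_3 (all other irreducibles have multiplicity 0).

Working: The character of a tensor product is the pointwise product (chi_2 * chi_1)(C) = chi_2(C) * chi_1(C):
  {0}: (1)*(1), {1}: (exp(4*I*pi/5))*(exp(2*I*pi/5)), {2}: (exp(-2*I*pi/5))*(exp(4*I*pi/5)), {3}: (exp(2*I*pi/5))*(exp(-4*I*pi/5)), {4}: (exp(-4*I*pi/5))*(exp(-2*I*pi/5))
so (chi_2 * chi_1) takes values
  {0} -> 1, {1} -> exp(-4*I*pi/5), {2} -> exp(2*I*pi/5), {3} -> exp(-2*I*pi/5), {4} -> exp(4*I*pi/5).
Now take the inner product of this character with each irreducible chi from the table, <chi_2*chi_1, chi> = (1/5) sum_C |C| (chi_2*chi_1)(C) conj(chi(C)):
  <chi_2*chi_1, chi_0> = (1/5)[1*(1)*conj(1) + 1*(exp(-4*I*pi/5))*conj(1) + 1*(exp(2*I*pi/5))*conj(1) + 1*(exp(-2*I*pi/5))*conj(1) + 1*(exp(4*I*pi/5))*conj(1)]
      = (1/5)[(1) + (exp(-4*I*pi/5)) + (exp(2*I*pi/5)) + (exp(-2*I*pi/5)) + (exp(4*I*pi/5))] = 0/5 = 0
  <chi_2*chi_1, chi_1> = (1/5)[1*(1)*conj(1) + 1*(exp(-4*I*pi/5))*conj(exp(2*I*pi/5)) + 1*(exp(2*I*pi/5))*conj(exp(4*I*pi/5)) + 1*(exp(-2*I*pi/5))*conj(exp(-4*I*pi/5)) + 1*(exp(4*I*pi/5))*conj(exp(-2*I*pi/5))]
      = (1/5)[(1) + (exp(4*I*pi/5)) + (exp(-2*I*pi/5)) + (exp(2*I*pi/5)) + (exp(-4*I*pi/5))] = 0/5 = 0
  <chi_2*chi_1, chi_2> = (1/5)[1*(1)*conj(1) + 1*(exp(-4*I*pi/5))*conj(exp(4*I*pi/5)) + 1*(exp(2*I*pi/5))*conj(exp(-2*I*pi/5)) + 1*(exp(-2*I*pi/5))*conj(exp(2*I*pi/5)) + 1*(exp(4*I*pi/5))*conj(exp(-4*I*pi/5))]
      = (1/5)[(1) + (exp(2*I*pi/5)) + (exp(4*I*pi/5)) + (exp(-4*I*pi/5)) + (exp(-2*I*pi/5))] = 0/5 = 0
  <chi_2*chi_1, chi_3> = (1/5)[1*(1)*conj(1) + 1*(exp(-4*I*pi/5))*conj(exp(-4*I*pi/5)) + 1*(exp(2*I*pi/5))*conj(exp(2*I*pi/5)) + 1*(exp(-2*I*pi/5))*conj(exp(-2*I*pi/5)) + 1*(exp(4*I*pi/5))*conj(exp(4*I*pi/5))]
      = (1/5)[(1) + (1) + (1) + (1) + (1)] = 5/5 = 1
  <chi_2*chi_1, chi_4> = (1/5)[1*(1)*conj(1) + 1*(exp(-4*I*pi/5))*conj(exp(-2*I*pi/5)) + 1*(exp(2*I*pi/5))*conj(exp(-4*I*pi/5)) + 1*(exp(-2*I*pi/5))*conj(exp(4*I*pi/5)) + 1*(exp(4*I*pi/5))*conj(exp(2*I*pi/5))]
      = (1/5)[(1) + (exp(-2*I*pi/5)) + (exp(-4*I*pi/5)) + (exp(4*I*pi/5)) + (exp(2*I*pi/5))] = 0/5 = 0
(Exp terms are combined using exp(i*s)*conj(exp(i*t)) = exp(i*(s-t)), and sums of them are collapsed using the identity that for every m > 1 the m distinct m-th roots of unity sum to 0, e.g. 1 + exp(2*I*pi/3) + exp(-2*I*pi/3) = 0.)
Hence the multiplicities are chi_3: 1. Dimension check: dim(chi_2)*dim(chi_1) = 1*1 = 1 and sum (mult * dim) = 1*1 = 1.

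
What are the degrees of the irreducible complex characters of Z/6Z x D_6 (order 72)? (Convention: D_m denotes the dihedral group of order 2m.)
Dimensions: 1, 1, 1, 1, 1, 1, 1, 1, 1, 1, 1, 1, 1, 1, 1, 1, 1, 1, 1, 1, 1, 1, 1, 1, 2, 2, 2, 2, 2, 2, 2, 2, 2, 2, 2, 2

Explanation: There are 36 irreducibles (= number of conjugacy classes). Their dimensions d_i satisfy sum d_i^2 = |G| = 72: 1 + 1 + 1 + 1 + 1 + 1 + 1 + 1 + 1 + 1 + 1 + 1 + 1 + 1 + 1 + 1 + 1 + 1 + 1 + 1 + 1 + 1 + 1 + 1 + 4 + 4 + 4 + 4 + 4 + 4 + 4 + 4 + 4 + 4 + 4 + 4 = 72. (For the product with Z/6Z: each of the 6 1-dim characters of Z/6Z tensors with each irrep of D_6, giving 6 copies of each D_6-dimension.)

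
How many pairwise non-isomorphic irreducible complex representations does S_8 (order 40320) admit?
22

The number of irreducible complex representations of a finite group equals its number of conjugacy classes. Conjugacy classes in S_8 correspond to cycle types, i.e. partitions of 8; there are p(8) = 22 of them, so S_8 (order 40320) has exactly 22 irreducible complex representations.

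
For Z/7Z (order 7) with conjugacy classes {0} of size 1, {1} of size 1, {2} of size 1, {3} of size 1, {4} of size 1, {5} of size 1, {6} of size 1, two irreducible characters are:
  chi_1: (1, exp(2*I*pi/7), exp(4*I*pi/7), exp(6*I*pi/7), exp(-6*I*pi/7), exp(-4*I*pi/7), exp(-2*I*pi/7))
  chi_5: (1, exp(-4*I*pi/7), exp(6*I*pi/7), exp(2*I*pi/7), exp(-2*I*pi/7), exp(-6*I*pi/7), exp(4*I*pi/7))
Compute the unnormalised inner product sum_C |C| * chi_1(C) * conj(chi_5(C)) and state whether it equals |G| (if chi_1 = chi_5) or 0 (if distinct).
Sum = 0; so <chi_1, chi_5> = 0 (distinct irreducibles are orthogonal).

Explanation: Compute term by term over conjugacy classes (|C| * chi_1(C) * conj(chi_5(C))):
  1*(1)*conj(1) + 1*(exp(2*I*pi/7))*conj(exp(-4*I*pi/7)) + 1*(exp(4*I*pi/7))*conj(exp(6*I*pi/7)) + 1*(exp(6*I*pi/7))*conj(exp(2*I*pi/7)) + 1*(exp(-6*I*pi/7))*conj(exp(-2*I*pi/7)) + 1*(exp(-4*I*pi/7))*conj(exp(-6*I*pi/7)) + 1*(exp(-2*I*pi/7))*conj(exp(4*I*pi/7))
  = (1) + (exp(6*I*pi/7)) + (exp(-2*I*pi/7)) + (exp(4*I*pi/7)) + (exp(-4*I*pi/7)) + (exp(2*I*pi/7)) + (exp(-6*I*pi/7))
  = 0.
(Exp terms are combined using exp(i*s)*conj(exp(i*t)) = exp(i*(s-t)), and sums of them are collapsed using the identity that for every m > 1 the m distinct m-th roots of unity sum to 0, e.g. 1 + exp(2*I*pi/3) + exp(-2*I*pi/3) = 0.)
Dividing by |G| = 7 gives 0/7 = 0, matching the row-orthogonality relation <chi_1, chi_5> = [chi_1 = chi_5].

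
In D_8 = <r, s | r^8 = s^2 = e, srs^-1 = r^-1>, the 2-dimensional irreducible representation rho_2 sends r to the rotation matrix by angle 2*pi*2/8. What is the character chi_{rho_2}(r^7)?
chi_{rho_2}(r^7) = 2*cos(2*pi*2*7/8) = 0

Proof sketch: rho_2(r^7) is rotation by angle 2*pi*2*7/8, whose trace is 2*cos(2*pi*2*7/8) = 0.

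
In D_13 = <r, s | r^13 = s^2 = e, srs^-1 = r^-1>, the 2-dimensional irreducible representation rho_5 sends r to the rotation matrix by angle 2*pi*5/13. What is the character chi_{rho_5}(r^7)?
chi_{rho_5}(r^7) = 2*cos(2*pi*5*7/13) = -2*cos(5*pi/13)

Derivation: rho_5(r^7) is rotation by angle 2*pi*5*7/13, whose trace is 2*cos(2*pi*5*7/13) = -2*cos(5*pi/13).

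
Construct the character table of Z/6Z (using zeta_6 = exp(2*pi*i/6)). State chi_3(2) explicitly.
Character table of Z/6Z (irreps indexed chi_0,...,chi_5 with chi_k(m) = zeta_6^(k*m), zeta_6 = exp(2*pi*i/6)):
  irrep \ class  {0} (size 1)  {1} (size 1)    {2} (size 1)    {3} (size 1)  {4} (size 1)    {5} (size 1)  
  chi_0          1             1               1               1             1               1             
  chi_1          1             exp(I*pi/3)     exp(2*I*pi/3)   -1            exp(-2*I*pi/3)  exp(-I*pi/3)  
  chi_2          1             exp(2*I*pi/3)   exp(-2*I*pi/3)  1             exp(2*I*pi/3)   exp(-2*I*pi/3)
  chi_3          1             -1              1               -1            1               -1            
  chi_4          1             exp(-2*I*pi/3)  exp(2*I*pi/3)   1             exp(-2*I*pi/3)  exp(2*I*pi/3) 
  chi_5          1             exp(-I*pi/3)    exp(-2*I*pi/3)  -1            exp(2*I*pi/3)   exp(I*pi/3)   

Spot check: chi_3(2) = zeta_6^(3*2) = zeta_6^6 = 1.

Derivation: Z/6Z is abelian, so all 6 irreducible complex representations are 1-dimensional. They are given by chi_k(m) = zeta_6^(k*m) for k = 0,...,5. Row orthogonality: sum_m chi_k(m) conj(chi_l(m)) = 6 * [k = l].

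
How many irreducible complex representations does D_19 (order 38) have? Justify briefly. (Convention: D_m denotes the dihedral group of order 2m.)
11

Solution. The number of irreducible complex representations of a finite group equals its number of conjugacy classes. D_19 has 11 conjugacy classes ((n+3)/2 for n odd), so D_19 (order 38) has exactly 11 irreducible complex representations.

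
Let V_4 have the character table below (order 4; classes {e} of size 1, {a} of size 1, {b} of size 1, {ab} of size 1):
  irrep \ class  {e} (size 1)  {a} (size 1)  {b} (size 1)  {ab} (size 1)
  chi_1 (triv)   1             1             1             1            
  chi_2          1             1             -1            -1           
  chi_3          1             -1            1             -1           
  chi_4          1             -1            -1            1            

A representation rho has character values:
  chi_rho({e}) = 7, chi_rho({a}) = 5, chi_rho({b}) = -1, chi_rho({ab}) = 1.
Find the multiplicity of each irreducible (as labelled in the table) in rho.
Multiplicities: chi_1: 3, chi_2: 3, chi_3: 0, chi_4: 1.

Details: Use <chi_rho, chi> = (1/|G|) sum_C |C| * chi_rho(C) * conj(chi(C)) with |G| = 4 for each irreducible chi in the table:
  <chi_rho, chi_1> = (1/4)[1*(7)*conj(1) + 1*(5)*conj(1) + 1*(-1)*conj(1) + 1*(1)*conj(1)]
      = (1/4)[(7) + (5) + (-1) + (1)] = 12/4 = 3
  <chi_rho, chi_2> = (1/4)[1*(7)*conj(1) + 1*(5)*conj(1) + 1*(-1)*conj(-1) + 1*(1)*conj(-1)]
      = (1/4)[(7) + (5) + (1) + (-1)] = 12/4 = 3
  <chi_rho, chi_3> = (1/4)[1*(7)*conj(1) + 1*(5)*conj(-1) + 1*(-1)*conj(1) + 1*(1)*conj(-1)]
      = (1/4)[(7) + (-5) + (-1) + (-1)] = 0/4 = 0
  <chi_rho, chi_4> = (1/4)[1*(7)*conj(1) + 1*(5)*conj(-1) + 1*(-1)*conj(-1) + 1*(1)*conj(1)]
      = (1/4)[(7) + (-5) + (1) + (1)] = 4/4 = 1
Dimension check: dim(rho) = sum (mult * dim) = 3*1 + 3*1 + 0*1 + 1*1 = 7 = chi_rho(e) = 7.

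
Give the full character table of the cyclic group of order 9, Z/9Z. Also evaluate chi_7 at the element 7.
Character table of Z/9Z (irreps indexed chi_0,...,chi_8 with chi_k(m) = zeta_9^(k*m), zeta_9 = exp(2*pi*i/9)):
  irrep \ class  {0} (size 1)  {1} (size 1)    {2} (size 1)    {3} (size 1)    {4} (size 1)    {5} (size 1)    {6} (size 1)    {7} (size 1)    {8} (size 1)  
  chi_0          1             1               1               1               1               1               1               1               1             
  chi_1          1             exp(2*I*pi/9)   exp(4*I*pi/9)   exp(2*I*pi/3)   exp(8*I*pi/9)   exp(-8*I*pi/9)  exp(-2*I*pi/3)  exp(-4*I*pi/9)  exp(-2*I*pi/9)
  chi_2          1             exp(4*I*pi/9)   exp(8*I*pi/9)   exp(-2*I*pi/3)  exp(-2*I*pi/9)  exp(2*I*pi/9)   exp(2*I*pi/3)   exp(-8*I*pi/9)  exp(-4*I*pi/9)
  chi_3          1             exp(2*I*pi/3)   exp(-2*I*pi/3)  1               exp(2*I*pi/3)   exp(-2*I*pi/3)  1               exp(2*I*pi/3)   exp(-2*I*pi/3)
  chi_4          1             exp(8*I*pi/9)   exp(-2*I*pi/9)  exp(2*I*pi/3)   exp(-4*I*pi/9)  exp(4*I*pi/9)   exp(-2*I*pi/3)  exp(2*I*pi/9)   exp(-8*I*pi/9)
  chi_5          1             exp(-8*I*pi/9)  exp(2*I*pi/9)   exp(-2*I*pi/3)  exp(4*I*pi/9)   exp(-4*I*pi/9)  exp(2*I*pi/3)   exp(-2*I*pi/9)  exp(8*I*pi/9) 
  chi_6          1             exp(-2*I*pi/3)  exp(2*I*pi/3)   1               exp(-2*I*pi/3)  exp(2*I*pi/3)   1               exp(-2*I*pi/3)  exp(2*I*pi/3) 
  chi_7          1             exp(-4*I*pi/9)  exp(-8*I*pi/9)  exp(2*I*pi/3)   exp(2*I*pi/9)   exp(-2*I*pi/9)  exp(-2*I*pi/3)  exp(8*I*pi/9)   exp(4*I*pi/9) 
  chi_8          1             exp(-2*I*pi/9)  exp(-4*I*pi/9)  exp(-2*I*pi/3)  exp(-8*I*pi/9)  exp(8*I*pi/9)   exp(2*I*pi/3)   exp(4*I*pi/9)   exp(2*I*pi/9) 

Spot check: chi_7(7) = zeta_9^(7*7) = zeta_9^49 = exp(8*I*pi/9).

Why: Z/9Z is abelian, so all 9 irreducible complex representations are 1-dimensional. They are given by chi_k(m) = zeta_9^(k*m) for k = 0,...,8. Row orthogonality: sum_m chi_k(m) conj(chi_l(m)) = 9 * [k = l].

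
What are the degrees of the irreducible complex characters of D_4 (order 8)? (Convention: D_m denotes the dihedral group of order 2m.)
Dimensions: 1, 1, 1, 1, 2

Details: There are 5 irreducibles (= number of conjugacy classes). Their dimensions d_i satisfy sum d_i^2 = |G| = 8: 1 + 1 + 1 + 1 + 4 = 8.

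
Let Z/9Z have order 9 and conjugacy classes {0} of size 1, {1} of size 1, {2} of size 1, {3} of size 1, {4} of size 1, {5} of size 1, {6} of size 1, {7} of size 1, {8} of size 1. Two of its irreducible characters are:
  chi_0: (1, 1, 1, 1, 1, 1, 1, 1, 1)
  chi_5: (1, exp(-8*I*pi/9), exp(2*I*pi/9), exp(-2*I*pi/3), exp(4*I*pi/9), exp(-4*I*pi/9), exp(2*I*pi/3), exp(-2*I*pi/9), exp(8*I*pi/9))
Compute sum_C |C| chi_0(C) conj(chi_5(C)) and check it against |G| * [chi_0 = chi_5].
Sum = 0; so <chi_0, chi_5> = 0 (distinct irreducibles are orthogonal).

Working: Compute term by term over conjugacy classes (|C| * chi_0(C) * conj(chi_5(C))):
  1*(1)*conj(1) + 1*(1)*conj(exp(-8*I*pi/9)) + 1*(1)*conj(exp(2*I*pi/9)) + 1*(1)*conj(exp(-2*I*pi/3)) + 1*(1)*conj(exp(4*I*pi/9)) + 1*(1)*conj(exp(-4*I*pi/9)) + 1*(1)*conj(exp(2*I*pi/3)) + 1*(1)*conj(exp(-2*I*pi/9)) + 1*(1)*conj(exp(8*I*pi/9))
  = (1) + (exp(8*I*pi/9)) + (exp(-2*I*pi/9)) + (exp(2*I*pi/3)) + (exp(-4*I*pi/9)) + (exp(4*I*pi/9)) + (exp(-2*I*pi/3)) + (exp(2*I*pi/9)) + (exp(-8*I*pi/9))
  = 0.
(Exp terms are combined using exp(i*s)*conj(exp(i*t)) = exp(i*(s-t)), and sums of them are collapsed using the identity that for every m > 1 the m distinct m-th roots of unity sum to 0, e.g. 1 + exp(2*I*pi/3) + exp(-2*I*pi/3) = 0.)
Dividing by |G| = 9 gives 0/9 = 0, matching the row-orthogonality relation <chi_0, chi_5> = [chi_0 = chi_5].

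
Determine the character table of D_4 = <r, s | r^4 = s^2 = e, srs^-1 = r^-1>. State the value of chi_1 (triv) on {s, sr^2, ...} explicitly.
Conjugacy classes: {e} of size 1, {r^2} of size 1, {r^1, r^3} of size 2, {s, sr^2, ...} of size 2, {sr, sr^3, ...} of size 2.
Character table:
  irrep \ class              {e} (size 1)  {r^2} (size 1)  {r^1, r^3} (size 2)  {s, sr^2, ...} (size 2)  {sr, sr^3, ...} (size 2)
  chi_1 (triv)               1             1               1                    1                        1                       
  chi_2 (sign: r->1, s->-1)  1             1               1                    -1                       -1                      
  chi_3 (r->-1, s->1)        1             1               -1                   1                        -1                      
  chi_4 (r->-1, s->-1)       1             1               -1                   -1                       1                       
  chi_5 (2d, j=1)            2             -2              0                    0                        0                       

Spot check: chi_1 (triv) on {s, sr^2, ...} = 1.

Argument: D_4 has order 2*4 = 8 with 5 conjugacy classes, hence 5 irreducibles. Sum of squared dims 1 + 1 + 1 + 1 + 4 = 8 = |G|. Linear characters come from the abelianisation; the 2-dimensional irreps have character r^k -> 2*cos(2*pi*j*k/4), reflections -> 0.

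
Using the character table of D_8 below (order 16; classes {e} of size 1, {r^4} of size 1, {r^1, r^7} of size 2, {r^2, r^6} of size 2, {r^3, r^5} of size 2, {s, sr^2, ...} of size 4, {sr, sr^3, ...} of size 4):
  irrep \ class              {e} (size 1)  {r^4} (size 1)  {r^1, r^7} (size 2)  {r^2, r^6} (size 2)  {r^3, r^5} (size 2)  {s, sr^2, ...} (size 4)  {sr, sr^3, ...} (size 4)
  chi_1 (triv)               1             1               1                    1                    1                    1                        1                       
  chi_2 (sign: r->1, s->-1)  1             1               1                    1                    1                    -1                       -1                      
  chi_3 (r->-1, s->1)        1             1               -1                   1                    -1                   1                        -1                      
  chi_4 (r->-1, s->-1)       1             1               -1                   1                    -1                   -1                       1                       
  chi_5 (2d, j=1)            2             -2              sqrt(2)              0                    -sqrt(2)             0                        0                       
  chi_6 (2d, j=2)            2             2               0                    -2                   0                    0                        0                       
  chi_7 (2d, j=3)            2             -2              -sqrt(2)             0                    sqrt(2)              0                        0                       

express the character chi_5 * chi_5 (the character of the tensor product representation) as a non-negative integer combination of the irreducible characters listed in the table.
chi_5 tensor chi_5 = chi_1 + chi_2 + chi_6 (all other irreducibles have multiplicity 0).

Solution. The character of a tensor product is the pointwise product (chi_5 * chi_5)(C) = chi_5(C) * chi_5(C):
  {e}: (2)*(2), {r^4}: (-2)*(-2), {r^1, r^7}: (sqrt(2))*(sqrt(2)), {r^2, r^6}: (0)*(0), {r^3, r^5}: (-sqrt(2))*(-sqrt(2)), {s, sr^2, ...}: (0)*(0), {sr, sr^3, ...}: (0)*(0)
so (chi_5 * chi_5) takes values
  {e} -> 4, {r^4} -> 4, {r^1, r^7} -> 2, {r^2, r^6} -> 0, {r^3, r^5} -> 2, {s, sr^2, ...} -> 0, {sr, sr^3, ...} -> 0.
Now take the inner product of this character with each irreducible chi from the table, <chi_5*chi_5, chi> = (1/16) sum_C |C| (chi_5*chi_5)(C) conj(chi(C)):
  <chi_5*chi_5, chi_1> = (1/16)[1*(4)*conj(1) + 1*(4)*conj(1) + 2*(2)*conj(1) + 2*(0)*conj(1) + 2*(2)*conj(1) + 4*(0)*conj(1) + 4*(0)*conj(1)]
      = (1/16)[(4) + (4) + (4) + (0) + (4) + (0) + (0)] = 16/16 = 1
  <chi_5*chi_5, chi_2> = (1/16)[1*(4)*conj(1) + 1*(4)*conj(1) + 2*(2)*conj(1) + 2*(0)*conj(1) + 2*(2)*conj(1) + 4*(0)*conj(-1) + 4*(0)*conj(-1)]
      = (1/16)[(4) + (4) + (4) + (0) + (4) + (0) + (0)] = 16/16 = 1
  <chi_5*chi_5, chi_3> = (1/16)[1*(4)*conj(1) + 1*(4)*conj(1) + 2*(2)*conj(-1) + 2*(0)*conj(1) + 2*(2)*conj(-1) + 4*(0)*conj(1) + 4*(0)*conj(-1)]
      = (1/16)[(4) + (4) + (-4) + (0) + (-4) + (0) + (0)] = 0/16 = 0
  <chi_5*chi_5, chi_4> = (1/16)[1*(4)*conj(1) + 1*(4)*conj(1) + 2*(2)*conj(-1) + 2*(0)*conj(1) + 2*(2)*conj(-1) + 4*(0)*conj(-1) + 4*(0)*conj(1)]
      = (1/16)[(4) + (4) + (-4) + (0) + (-4) + (0) + (0)] = 0/16 = 0
  <chi_5*chi_5, chi_5> = (1/16)[1*(4)*conj(2) + 1*(4)*conj(-2) + 2*(2)*conj(sqrt(2)) + 2*(0)*conj(0) + 2*(2)*conj(-sqrt(2)) + 4*(0)*conj(0) + 4*(0)*conj(0)]
      = (1/16)[(8) + (-8) + (4*sqrt(2)) + (0) + (-4*sqrt(2)) + (0) + (0)] = 0/16 = 0
  <chi_5*chi_5, chi_6> = (1/16)[1*(4)*conj(2) + 1*(4)*conj(2) + 2*(2)*conj(0) + 2*(0)*conj(-2) + 2*(2)*conj(0) + 4*(0)*conj(0) + 4*(0)*conj(0)]
      = (1/16)[(8) + (8) + (0) + (0) + (0) + (0) + (0)] = 16/16 = 1
  <chi_5*chi_5, chi_7> = (1/16)[1*(4)*conj(2) + 1*(4)*conj(-2) + 2*(2)*conj(-sqrt(2)) + 2*(0)*conj(0) + 2*(2)*conj(sqrt(2)) + 4*(0)*conj(0) + 4*(0)*conj(0)]
      = (1/16)[(8) + (-8) + (-4*sqrt(2)) + (0) + (4*sqrt(2)) + (0) + (0)] = 0/16 = 0
Hence the multiplicities are chi_1: 1, chi_2: 1, chi_6: 1. Dimension check: dim(chi_5)*dim(chi_5) = 2*2 = 4 and sum (mult * dim) = 1*1 + 1*1 + 1*2 = 4.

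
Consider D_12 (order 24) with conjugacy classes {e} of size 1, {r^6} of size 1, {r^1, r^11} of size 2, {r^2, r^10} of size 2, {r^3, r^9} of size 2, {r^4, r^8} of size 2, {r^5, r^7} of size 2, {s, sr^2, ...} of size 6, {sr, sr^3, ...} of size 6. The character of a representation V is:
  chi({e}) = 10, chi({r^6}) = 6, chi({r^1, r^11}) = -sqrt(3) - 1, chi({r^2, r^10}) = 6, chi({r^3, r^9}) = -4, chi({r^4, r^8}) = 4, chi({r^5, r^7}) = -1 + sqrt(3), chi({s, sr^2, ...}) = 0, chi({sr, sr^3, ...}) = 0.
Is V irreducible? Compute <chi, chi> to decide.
Not irreducible (reducible): <chi, chi> = 12 > 1.

Solution. <chi, chi> = (1/|G|) sum_C |C| * |chi(C)|^2 = (1/24)[1*|10|^2 + 1*|6|^2 + 2*|-sqrt(3) - 1|^2 + 2*|6|^2 + 2*|-4|^2 + 2*|4|^2 + 2*|-1 + sqrt(3)|^2 + 6*|0|^2 + 6*|0|^2]
  = (1/24)[(100) + (36) + (4*sqrt(3) + 8) + (72) + (32) + (32) + (8 - 4*sqrt(3)) + (0) + (0)] = 288/24 = 12.
A character is irreducible iff <chi, chi> = 1, so this representation is reducible.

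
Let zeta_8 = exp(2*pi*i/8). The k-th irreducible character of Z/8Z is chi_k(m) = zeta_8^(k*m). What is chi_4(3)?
chi_4(3) = zeta_8^12 = -1

Reasoning: chi_4(3) = zeta_8^(4*3) = zeta_8^12. Since zeta_8^8 = 1, this equals zeta_8^4 = exp(2*pi*i*4/8) = -1.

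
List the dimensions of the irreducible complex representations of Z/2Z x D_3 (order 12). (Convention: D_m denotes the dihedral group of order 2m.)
Dimensions: 1, 1, 1, 1, 2, 2

Explanation: There are 6 irreducibles (= number of conjugacy classes). Their dimensions d_i satisfy sum d_i^2 = |G| = 12: 1 + 1 + 1 + 1 + 4 + 4 = 12. (For the product with Z/2Z: each of the 2 1-dim characters of Z/2Z tensors with each irrep of D_3, giving 2 copies of each D_3-dimension.)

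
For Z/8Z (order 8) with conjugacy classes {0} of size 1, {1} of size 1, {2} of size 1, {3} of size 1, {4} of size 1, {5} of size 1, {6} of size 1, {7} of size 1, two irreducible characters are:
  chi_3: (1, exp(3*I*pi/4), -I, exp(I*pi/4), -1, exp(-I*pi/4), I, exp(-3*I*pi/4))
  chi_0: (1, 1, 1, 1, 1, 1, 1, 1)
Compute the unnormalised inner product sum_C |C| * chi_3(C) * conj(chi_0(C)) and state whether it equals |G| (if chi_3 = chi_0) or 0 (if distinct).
Sum = 0; so <chi_3, chi_0> = 0 (distinct irreducibles are orthogonal).

Reasoning: Compute term by term over conjugacy classes (|C| * chi_3(C) * conj(chi_0(C))):
  1*(1)*conj(1) + 1*(exp(3*I*pi/4))*conj(1) + 1*(-I)*conj(1) + 1*(exp(I*pi/4))*conj(1) + 1*(-1)*conj(1) + 1*(exp(-I*pi/4))*conj(1) + 1*(I)*conj(1) + 1*(exp(-3*I*pi/4))*conj(1)
  = (1) + (exp(3*I*pi/4)) + (-I) + (exp(I*pi/4)) + (-1) + (exp(-I*pi/4)) + (I) + (exp(-3*I*pi/4))
  = 0.
(Exp terms are combined using exp(i*s)*conj(exp(i*t)) = exp(i*(s-t)), and sums of them are collapsed using the identity that for every m > 1 the m distinct m-th roots of unity sum to 0, e.g. 1 + exp(2*I*pi/3) + exp(-2*I*pi/3) = 0.)
Dividing by |G| = 8 gives 0/8 = 0, matching the row-orthogonality relation <chi_3, chi_0> = [chi_3 = chi_0].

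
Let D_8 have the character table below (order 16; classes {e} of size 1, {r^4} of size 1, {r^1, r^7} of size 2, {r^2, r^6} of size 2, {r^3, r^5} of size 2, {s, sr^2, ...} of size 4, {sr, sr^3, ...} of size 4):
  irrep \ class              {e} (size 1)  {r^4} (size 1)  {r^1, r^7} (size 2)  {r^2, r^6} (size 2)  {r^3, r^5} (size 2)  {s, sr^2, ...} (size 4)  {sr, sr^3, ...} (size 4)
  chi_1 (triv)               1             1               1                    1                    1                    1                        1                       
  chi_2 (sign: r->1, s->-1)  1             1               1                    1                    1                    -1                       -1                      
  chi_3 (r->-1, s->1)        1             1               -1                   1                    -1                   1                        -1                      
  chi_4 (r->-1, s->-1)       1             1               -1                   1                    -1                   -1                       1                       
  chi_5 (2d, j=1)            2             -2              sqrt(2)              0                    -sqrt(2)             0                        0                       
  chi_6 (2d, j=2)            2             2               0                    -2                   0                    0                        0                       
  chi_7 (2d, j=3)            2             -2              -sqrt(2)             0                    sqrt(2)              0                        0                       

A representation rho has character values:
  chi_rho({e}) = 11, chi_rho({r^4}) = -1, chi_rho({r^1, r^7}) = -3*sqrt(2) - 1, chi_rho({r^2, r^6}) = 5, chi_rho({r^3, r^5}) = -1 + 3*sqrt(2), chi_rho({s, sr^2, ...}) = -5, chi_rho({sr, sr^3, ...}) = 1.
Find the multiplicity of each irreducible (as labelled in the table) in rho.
Multiplicities: chi_1: 0, chi_2: 2, chi_3: 0, chi_4: 3, chi_5: 0, chi_6: 0, chi_7: 3.

Argument: Use <chi_rho, chi> = (1/|G|) sum_C |C| * chi_rho(C) * conj(chi(C)) with |G| = 16 for each irreducible chi in the table:
  <chi_rho, chi_1> = (1/16)[1*(11)*conj(1) + 1*(-1)*conj(1) + 2*(-3*sqrt(2) - 1)*conj(1) + 2*(5)*conj(1) + 2*(-1 + 3*sqrt(2))*conj(1) + 4*(-5)*conj(1) + 4*(1)*conj(1)]
      = (1/16)[(11) + (-1) + (-6*sqrt(2) - 2) + (10) + (-2 + 6*sqrt(2)) + (-20) + (4)] = 0/16 = 0
  <chi_rho, chi_2> = (1/16)[1*(11)*conj(1) + 1*(-1)*conj(1) + 2*(-3*sqrt(2) - 1)*conj(1) + 2*(5)*conj(1) + 2*(-1 + 3*sqrt(2))*conj(1) + 4*(-5)*conj(-1) + 4*(1)*conj(-1)]
      = (1/16)[(11) + (-1) + (-6*sqrt(2) - 2) + (10) + (-2 + 6*sqrt(2)) + (20) + (-4)] = 32/16 = 2
  <chi_rho, chi_3> = (1/16)[1*(11)*conj(1) + 1*(-1)*conj(1) + 2*(-3*sqrt(2) - 1)*conj(-1) + 2*(5)*conj(1) + 2*(-1 + 3*sqrt(2))*conj(-1) + 4*(-5)*conj(1) + 4*(1)*conj(-1)]
      = (1/16)[(11) + (-1) + (2 + 6*sqrt(2)) + (10) + (2 - 6*sqrt(2)) + (-20) + (-4)] = 0/16 = 0
  <chi_rho, chi_4> = (1/16)[1*(11)*conj(1) + 1*(-1)*conj(1) + 2*(-3*sqrt(2) - 1)*conj(-1) + 2*(5)*conj(1) + 2*(-1 + 3*sqrt(2))*conj(-1) + 4*(-5)*conj(-1) + 4*(1)*conj(1)]
      = (1/16)[(11) + (-1) + (2 + 6*sqrt(2)) + (10) + (2 - 6*sqrt(2)) + (20) + (4)] = 48/16 = 3
  <chi_rho, chi_5> = (1/16)[1*(11)*conj(2) + 1*(-1)*conj(-2) + 2*(-3*sqrt(2) - 1)*conj(sqrt(2)) + 2*(5)*conj(0) + 2*(-1 + 3*sqrt(2))*conj(-sqrt(2)) + 4*(-5)*conj(0) + 4*(1)*conj(0)]
      = (1/16)[(22) + (2) + (-12 - 2*sqrt(2)) + (0) + (-12 + 2*sqrt(2)) + (0) + (0)] = 0/16 = 0
  <chi_rho, chi_6> = (1/16)[1*(11)*conj(2) + 1*(-1)*conj(2) + 2*(-3*sqrt(2) - 1)*conj(0) + 2*(5)*conj(-2) + 2*(-1 + 3*sqrt(2))*conj(0) + 4*(-5)*conj(0) + 4*(1)*conj(0)]
      = (1/16)[(22) + (-2) + (0) + (-20) + (0) + (0) + (0)] = 0/16 = 0
  <chi_rho, chi_7> = (1/16)[1*(11)*conj(2) + 1*(-1)*conj(-2) + 2*(-3*sqrt(2) - 1)*conj(-sqrt(2)) + 2*(5)*conj(0) + 2*(-1 + 3*sqrt(2))*conj(sqrt(2)) + 4*(-5)*conj(0) + 4*(1)*conj(0)]
      = (1/16)[(22) + (2) + (2*sqrt(2) + 12) + (0) + (12 - 2*sqrt(2)) + (0) + (0)] = 48/16 = 3
Dimension check: dim(rho) = sum (mult * dim) = 0*1 + 2*1 + 0*1 + 3*1 + 0*2 + 0*2 + 3*2 = 11 = chi_rho(e) = 11.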